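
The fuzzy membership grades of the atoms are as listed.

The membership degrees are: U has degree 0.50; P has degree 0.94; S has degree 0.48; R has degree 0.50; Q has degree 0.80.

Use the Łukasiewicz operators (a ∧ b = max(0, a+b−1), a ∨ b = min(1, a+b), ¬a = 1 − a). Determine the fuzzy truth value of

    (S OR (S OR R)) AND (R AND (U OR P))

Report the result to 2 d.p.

S OR R = min(1, a+b) on (0.48, 0.50) = 0.98
S OR (S OR R) = min(1, a+b) on (0.48, 0.98) = 1.00
U OR P = min(1, a+b) on (0.50, 0.94) = 1.00
R AND (U OR P) = max(0, a+b−1) on (0.50, 1.00) = 0.50
(S OR (S OR R)) AND (R AND (U OR P)) = max(0, a+b−1) on (1.00, 0.50) = 0.50

0.50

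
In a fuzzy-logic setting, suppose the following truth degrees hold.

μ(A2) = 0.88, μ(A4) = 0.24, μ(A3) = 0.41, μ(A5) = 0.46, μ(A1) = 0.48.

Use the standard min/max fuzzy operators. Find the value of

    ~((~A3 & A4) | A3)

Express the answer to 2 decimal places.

~A3 = 1 − 0.41 = 0.59
~A3 & A4 = min(a, b) on (0.59, 0.24) = 0.24
(~A3 & A4) | A3 = max(a, b) on (0.24, 0.41) = 0.41
~((~A3 & A4) | A3) = 1 − 0.41 = 0.59

0.59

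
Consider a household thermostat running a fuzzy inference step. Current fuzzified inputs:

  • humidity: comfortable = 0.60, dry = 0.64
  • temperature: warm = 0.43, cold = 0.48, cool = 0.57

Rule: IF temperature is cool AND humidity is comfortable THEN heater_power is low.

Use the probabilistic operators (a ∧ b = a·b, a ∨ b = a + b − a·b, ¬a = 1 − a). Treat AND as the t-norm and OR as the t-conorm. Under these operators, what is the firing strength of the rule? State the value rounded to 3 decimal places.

firing strength: cool=0.57, comfortable=0.60; AND[a·b] → w = 0.3420

0.342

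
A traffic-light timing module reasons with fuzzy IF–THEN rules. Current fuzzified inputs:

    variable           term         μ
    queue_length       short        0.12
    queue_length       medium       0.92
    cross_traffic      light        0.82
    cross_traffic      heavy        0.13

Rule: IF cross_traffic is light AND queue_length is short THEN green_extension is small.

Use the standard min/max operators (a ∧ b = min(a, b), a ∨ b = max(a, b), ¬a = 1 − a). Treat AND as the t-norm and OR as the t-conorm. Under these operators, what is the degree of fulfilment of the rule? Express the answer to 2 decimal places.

firing strength: light=0.82, short=0.12; AND[min(a, b)] → w = 0.12

0.12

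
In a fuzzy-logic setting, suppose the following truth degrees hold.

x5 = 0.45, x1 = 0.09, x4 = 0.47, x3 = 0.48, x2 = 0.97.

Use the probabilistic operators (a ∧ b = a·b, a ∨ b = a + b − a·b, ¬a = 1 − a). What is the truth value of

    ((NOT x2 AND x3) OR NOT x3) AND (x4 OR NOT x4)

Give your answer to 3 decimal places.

NOT x2 = 1 − 0.9700 = 0.0300
NOT x2 AND x3 = a·b on (0.0300, 0.4800) = 0.0144
NOT x3 = 1 − 0.4800 = 0.5200
(NOT x2 AND x3) OR NOT x3 = a + b − a·b on (0.0144, 0.5200) = 0.5269
NOT x4 = 1 − 0.4700 = 0.5300
x4 OR NOT x4 = a + b − a·b on (0.4700, 0.5300) = 0.7509
((NOT x2 AND x3) OR NOT x3) AND (x4 OR NOT x4) = a·b on (0.5269, 0.7509) = 0.3957

0.396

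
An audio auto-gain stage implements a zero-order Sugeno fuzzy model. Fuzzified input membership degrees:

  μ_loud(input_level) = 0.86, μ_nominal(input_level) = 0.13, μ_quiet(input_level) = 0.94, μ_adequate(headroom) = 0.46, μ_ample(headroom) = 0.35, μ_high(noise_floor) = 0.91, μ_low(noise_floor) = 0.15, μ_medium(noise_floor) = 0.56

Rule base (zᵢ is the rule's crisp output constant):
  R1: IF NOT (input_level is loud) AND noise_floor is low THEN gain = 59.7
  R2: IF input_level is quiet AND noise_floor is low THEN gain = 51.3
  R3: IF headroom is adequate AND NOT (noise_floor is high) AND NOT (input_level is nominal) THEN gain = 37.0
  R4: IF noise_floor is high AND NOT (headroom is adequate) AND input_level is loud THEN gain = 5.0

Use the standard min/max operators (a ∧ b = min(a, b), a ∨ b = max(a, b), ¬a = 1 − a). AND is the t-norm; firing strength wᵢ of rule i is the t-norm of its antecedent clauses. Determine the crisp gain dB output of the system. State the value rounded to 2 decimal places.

R1 (z=59.7): ¬loud=1−0.86=0.14, low=0.15; AND[min(a, b)] → w = 0.14
R2 (z=51.3): quiet=0.94, low=0.15; AND[min(a, b)] → w = 0.15
R3 (z=37.0): adequate=0.46, ¬high=1−0.91=0.09, ¬nominal=1−0.13=0.87; AND[min(a, b)] → w = 0.09
R4 (z=5.0): high=0.91, ¬adequate=1−0.46=0.54, loud=0.86; AND[min(a, b)] → w = 0.54
Weighted average = (0.14·59.7 + 0.15·51.3 + 0.09·37.0 + 0.54·5.0) / (0.14 + 0.15 + 0.09 + 0.54)
  = 22.0830 / 0.9200 = 24.00

24.00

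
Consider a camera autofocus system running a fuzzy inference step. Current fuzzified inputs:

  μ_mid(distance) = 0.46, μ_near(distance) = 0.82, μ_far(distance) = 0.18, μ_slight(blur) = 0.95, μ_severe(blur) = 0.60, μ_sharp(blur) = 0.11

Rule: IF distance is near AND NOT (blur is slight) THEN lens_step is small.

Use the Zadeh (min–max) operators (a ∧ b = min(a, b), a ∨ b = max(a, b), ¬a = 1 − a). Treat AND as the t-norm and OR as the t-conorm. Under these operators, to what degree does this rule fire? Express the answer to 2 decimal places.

firing strength: near=0.82, ¬slight=1−0.95=0.05; AND[min(a, b)] → w = 0.05

0.05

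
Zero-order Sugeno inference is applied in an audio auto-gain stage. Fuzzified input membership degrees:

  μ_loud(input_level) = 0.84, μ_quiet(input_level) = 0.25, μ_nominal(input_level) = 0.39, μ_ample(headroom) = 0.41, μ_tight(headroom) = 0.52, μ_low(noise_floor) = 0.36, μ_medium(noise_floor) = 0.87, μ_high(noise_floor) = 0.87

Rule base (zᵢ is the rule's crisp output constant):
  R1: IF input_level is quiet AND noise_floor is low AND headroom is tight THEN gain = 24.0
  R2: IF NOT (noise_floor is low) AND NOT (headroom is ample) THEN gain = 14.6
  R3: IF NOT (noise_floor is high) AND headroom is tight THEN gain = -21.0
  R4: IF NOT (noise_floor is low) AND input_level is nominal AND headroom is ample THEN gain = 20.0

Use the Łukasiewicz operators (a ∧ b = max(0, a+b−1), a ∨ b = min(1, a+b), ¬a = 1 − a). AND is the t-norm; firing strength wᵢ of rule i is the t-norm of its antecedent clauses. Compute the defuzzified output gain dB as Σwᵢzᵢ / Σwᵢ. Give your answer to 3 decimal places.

14.600

R1 (z=24.0): quiet=0.25, low=0.36, tight=0.52; AND[max(0, a+b−1)] → w = 0.00
R2 (z=14.6): ¬low=1−0.36=0.64, ¬ample=1−0.41=0.59; AND[max(0, a+b−1)] → w = 0.23
R3 (z=-21.0): ¬high=1−0.87=0.13, tight=0.52; AND[max(0, a+b−1)] → w = 0.00
R4 (z=20.0): ¬low=1−0.36=0.64, nominal=0.39, ample=0.41; AND[max(0, a+b−1)] → w = 0.00
Weighted average = (0.00·24.0 + 0.23·14.6 + 0.00·-21.0 + 0.00·20.0) / (0.00 + 0.23 + 0.00 + 0.00)
  = 3.3580 / 0.2300 = 14.600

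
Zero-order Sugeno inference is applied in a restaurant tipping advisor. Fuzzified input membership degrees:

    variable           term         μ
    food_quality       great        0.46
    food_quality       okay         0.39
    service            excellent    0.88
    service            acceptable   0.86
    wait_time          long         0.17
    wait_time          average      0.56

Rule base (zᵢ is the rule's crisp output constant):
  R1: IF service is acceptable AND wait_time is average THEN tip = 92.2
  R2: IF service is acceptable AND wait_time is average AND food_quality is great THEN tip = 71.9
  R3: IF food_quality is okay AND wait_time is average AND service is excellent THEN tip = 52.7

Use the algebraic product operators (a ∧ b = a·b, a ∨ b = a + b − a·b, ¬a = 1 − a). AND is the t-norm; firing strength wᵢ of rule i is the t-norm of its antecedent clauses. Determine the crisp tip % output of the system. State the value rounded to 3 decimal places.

78.698

R1 (z=92.2): acceptable=0.86, average=0.56; AND[a·b] → w = 0.4816
R2 (z=71.9): acceptable=0.86, average=0.56, great=0.46; AND[a·b] → w = 0.2215
R3 (z=52.7): okay=0.39, average=0.56, excellent=0.88; AND[a·b] → w = 0.1922
Weighted average = (0.4816·92.2 + 0.2215·71.9 + 0.1922·52.7) / (0.4816 + 0.2215 + 0.1922)
  = 70.4605 / 0.8953 = 78.698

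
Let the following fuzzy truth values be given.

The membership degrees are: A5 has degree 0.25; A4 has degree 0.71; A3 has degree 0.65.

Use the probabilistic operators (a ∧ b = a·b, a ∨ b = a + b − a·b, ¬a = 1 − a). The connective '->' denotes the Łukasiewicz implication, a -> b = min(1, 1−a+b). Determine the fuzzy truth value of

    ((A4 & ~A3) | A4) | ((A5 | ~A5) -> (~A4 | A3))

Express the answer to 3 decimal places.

~A3 = 1 − 0.6500 = 0.3500
A4 & ~A3 = a·b on (0.7100, 0.3500) = 0.2485
(A4 & ~A3) | A4 = a + b − a·b on (0.2485, 0.7100) = 0.7821
~A5 = 1 − 0.2500 = 0.7500
A5 | ~A5 = a + b − a·b on (0.2500, 0.7500) = 0.8125
~A4 = 1 − 0.7100 = 0.2900
~A4 | A3 = a + b − a·b on (0.2900, 0.6500) = 0.7515
(A5 | ~A5) -> (~A4 | A3)  [Łukasiewicz: min(1, 1−a+b)] with a=0.8125, b=0.7515 → 0.9390
((A4 & ~A3) | A4) | ((A5 | ~A5) -> (~A4 | A3)) = a + b − a·b on (0.7821, 0.9390) = 0.9867

0.987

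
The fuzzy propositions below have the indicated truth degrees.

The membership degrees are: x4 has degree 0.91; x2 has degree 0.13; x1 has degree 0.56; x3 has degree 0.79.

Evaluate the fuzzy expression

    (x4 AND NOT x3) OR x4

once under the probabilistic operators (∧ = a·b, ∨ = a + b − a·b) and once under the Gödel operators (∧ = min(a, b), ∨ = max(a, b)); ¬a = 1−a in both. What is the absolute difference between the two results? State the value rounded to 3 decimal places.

0.017

Under probabilistic:
  NOT x3 = 1 − 0.7900 = 0.2100
  x4 AND NOT x3 = a·b on (0.9100, 0.2100) = 0.1911
  (x4 AND NOT x3) OR x4 = a + b − a·b on (0.1911, 0.9100) = 0.9272
  → value = 0.9272
Under Gödel:
  NOT x3 = 1 − 0.79 = 0.21
  x4 AND NOT x3 = min(a, b) on (0.91, 0.21) = 0.21
  (x4 AND NOT x3) OR x4 = max(a, b) on (0.21, 0.91) = 0.91
  → value = 0.9100
|0.9272 − 0.9100| = 0.017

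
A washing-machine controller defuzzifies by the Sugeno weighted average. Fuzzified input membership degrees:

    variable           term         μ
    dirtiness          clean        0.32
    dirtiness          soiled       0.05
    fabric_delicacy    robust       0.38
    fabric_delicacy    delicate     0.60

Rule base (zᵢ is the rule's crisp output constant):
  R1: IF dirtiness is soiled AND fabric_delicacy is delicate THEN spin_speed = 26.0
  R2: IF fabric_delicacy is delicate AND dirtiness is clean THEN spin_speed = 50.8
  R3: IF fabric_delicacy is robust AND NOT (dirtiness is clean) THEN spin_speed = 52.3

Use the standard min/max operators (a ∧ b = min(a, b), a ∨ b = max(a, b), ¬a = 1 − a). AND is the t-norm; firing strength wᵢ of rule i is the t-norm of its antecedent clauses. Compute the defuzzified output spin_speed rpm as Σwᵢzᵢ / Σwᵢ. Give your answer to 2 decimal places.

49.91

R1 (z=26.0): soiled=0.05, delicate=0.60; AND[min(a, b)] → w = 0.05
R2 (z=50.8): delicate=0.60, clean=0.32; AND[min(a, b)] → w = 0.32
R3 (z=52.3): robust=0.38, ¬clean=1−0.32=0.68; AND[min(a, b)] → w = 0.38
Weighted average = (0.05·26.0 + 0.32·50.8 + 0.38·52.3) / (0.05 + 0.32 + 0.38)
  = 37.4300 / 0.7500 = 49.91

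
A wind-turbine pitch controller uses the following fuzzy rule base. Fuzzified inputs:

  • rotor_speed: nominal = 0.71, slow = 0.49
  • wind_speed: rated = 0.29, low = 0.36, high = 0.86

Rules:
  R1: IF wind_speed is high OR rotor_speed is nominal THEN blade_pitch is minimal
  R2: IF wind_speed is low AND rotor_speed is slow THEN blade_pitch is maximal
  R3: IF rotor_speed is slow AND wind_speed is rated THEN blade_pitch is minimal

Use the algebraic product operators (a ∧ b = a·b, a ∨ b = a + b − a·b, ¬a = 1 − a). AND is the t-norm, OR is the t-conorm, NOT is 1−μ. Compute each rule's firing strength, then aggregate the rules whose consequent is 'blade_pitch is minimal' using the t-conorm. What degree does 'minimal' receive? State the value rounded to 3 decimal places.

R1: high=0.86, nominal=0.71; OR[a + b − a·b] → w = 0.9594
R2: low=0.36, slow=0.49; AND[a·b] → w = 0.1764
R3: slow=0.49, rated=0.29; AND[a·b] → w = 0.1421
Rules with consequent 'minimal': {R1, R3} → strengths 0.9594, 0.1421
Aggregate via t-conorm [a + b − a·b]: 0.9652

0.965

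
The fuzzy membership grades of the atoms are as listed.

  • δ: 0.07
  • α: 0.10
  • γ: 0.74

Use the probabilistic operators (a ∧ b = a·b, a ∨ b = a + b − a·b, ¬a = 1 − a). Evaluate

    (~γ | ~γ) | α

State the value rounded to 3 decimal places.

~γ = 1 − 0.7400 = 0.2600
~γ = 1 − 0.7400 = 0.2600
~γ | ~γ = a + b − a·b on (0.2600, 0.2600) = 0.4524
(~γ | ~γ) | α = a + b − a·b on (0.4524, 0.1000) = 0.5072

0.507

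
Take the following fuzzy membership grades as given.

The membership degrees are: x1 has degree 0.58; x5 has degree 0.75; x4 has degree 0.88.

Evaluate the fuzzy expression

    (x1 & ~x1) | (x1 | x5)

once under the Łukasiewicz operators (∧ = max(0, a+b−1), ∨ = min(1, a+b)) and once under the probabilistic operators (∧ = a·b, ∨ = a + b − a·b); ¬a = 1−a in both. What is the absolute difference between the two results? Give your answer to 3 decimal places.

0.079

Under Łukasiewicz:
  ~x1 = 1 − 0.58 = 0.42
  x1 & ~x1 = max(0, a+b−1) on (0.58, 0.42) = 0.00
  x1 | x5 = min(1, a+b) on (0.58, 0.75) = 1.00
  (x1 & ~x1) | (x1 | x5) = min(1, a+b) on (0.00, 1.00) = 1.00
  → value = 1.0000
Under probabilistic:
  ~x1 = 1 − 0.5800 = 0.4200
  x1 & ~x1 = a·b on (0.5800, 0.4200) = 0.2436
  x1 | x5 = a + b − a·b on (0.5800, 0.7500) = 0.8950
  (x1 & ~x1) | (x1 | x5) = a + b − a·b on (0.2436, 0.8950) = 0.9206
  → value = 0.9206
|1.0000 − 0.9206| = 0.079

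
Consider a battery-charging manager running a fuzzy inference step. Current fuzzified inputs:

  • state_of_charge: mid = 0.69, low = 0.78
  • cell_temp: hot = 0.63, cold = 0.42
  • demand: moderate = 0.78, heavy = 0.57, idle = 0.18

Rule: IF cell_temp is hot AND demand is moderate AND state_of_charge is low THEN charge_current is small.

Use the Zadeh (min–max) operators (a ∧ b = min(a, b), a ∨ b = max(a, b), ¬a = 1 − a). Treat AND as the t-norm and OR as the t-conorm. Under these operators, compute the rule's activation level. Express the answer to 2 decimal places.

0.63

firing strength: hot=0.63, moderate=0.78, low=0.78; AND[min(a, b)] → w = 0.63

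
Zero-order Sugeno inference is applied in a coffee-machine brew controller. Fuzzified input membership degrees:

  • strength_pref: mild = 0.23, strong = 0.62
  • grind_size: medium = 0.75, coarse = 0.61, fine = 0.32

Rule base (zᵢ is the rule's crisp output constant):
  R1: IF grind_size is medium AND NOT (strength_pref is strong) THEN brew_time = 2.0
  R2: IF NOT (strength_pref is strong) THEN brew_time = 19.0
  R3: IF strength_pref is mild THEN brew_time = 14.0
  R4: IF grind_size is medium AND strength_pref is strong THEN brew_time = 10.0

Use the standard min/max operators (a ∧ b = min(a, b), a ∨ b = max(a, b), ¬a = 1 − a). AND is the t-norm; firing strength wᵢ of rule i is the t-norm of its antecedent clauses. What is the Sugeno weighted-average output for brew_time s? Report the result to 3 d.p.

10.807

R1 (z=2.0): medium=0.75, ¬strong=1−0.62=0.38; AND[min(a, b)] → w = 0.38
R2 (z=19.0): ¬strong=1−0.62=0.38 → w = 0.38
R3 (z=14.0): mild=0.23 → w = 0.23
R4 (z=10.0): medium=0.75, strong=0.62; AND[min(a, b)] → w = 0.62
Weighted average = (0.38·2.0 + 0.38·19.0 + 0.23·14.0 + 0.62·10.0) / (0.38 + 0.38 + 0.23 + 0.62)
  = 17.4000 / 1.6100 = 10.807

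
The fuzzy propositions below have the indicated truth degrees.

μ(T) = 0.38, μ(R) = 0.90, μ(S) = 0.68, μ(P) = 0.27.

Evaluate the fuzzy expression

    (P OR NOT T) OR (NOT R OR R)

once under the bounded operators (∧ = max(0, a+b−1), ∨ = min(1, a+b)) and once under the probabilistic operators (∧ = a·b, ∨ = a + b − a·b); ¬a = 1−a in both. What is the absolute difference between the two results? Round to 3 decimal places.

0.025

Under bounded:
  NOT T = 1 − 0.38 = 0.62
  P OR NOT T = min(1, a+b) on (0.27, 0.62) = 0.89
  NOT R = 1 − 0.90 = 0.10
  NOT R OR R = min(1, a+b) on (0.10, 0.90) = 1.00
  (P OR NOT T) OR (NOT R OR R) = min(1, a+b) on (0.89, 1.00) = 1.00
  → value = 1.0000
Under probabilistic:
  NOT T = 1 − 0.3800 = 0.6200
  P OR NOT T = a + b − a·b on (0.2700, 0.6200) = 0.7226
  NOT R = 1 − 0.9000 = 0.1000
  NOT R OR R = a + b − a·b on (0.1000, 0.9000) = 0.9100
  (P OR NOT T) OR (NOT R OR R) = a + b − a·b on (0.7226, 0.9100) = 0.9750
  → value = 0.9750
|1.0000 − 0.9750| = 0.025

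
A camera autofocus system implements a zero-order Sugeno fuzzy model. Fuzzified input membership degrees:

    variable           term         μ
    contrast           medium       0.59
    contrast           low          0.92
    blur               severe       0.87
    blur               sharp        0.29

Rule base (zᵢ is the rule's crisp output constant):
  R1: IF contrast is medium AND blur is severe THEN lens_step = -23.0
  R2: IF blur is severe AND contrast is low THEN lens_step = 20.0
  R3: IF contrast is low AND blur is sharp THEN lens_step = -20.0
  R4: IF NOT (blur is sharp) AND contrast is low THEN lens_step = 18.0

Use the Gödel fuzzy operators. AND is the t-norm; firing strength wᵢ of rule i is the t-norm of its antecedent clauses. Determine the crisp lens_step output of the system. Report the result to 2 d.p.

4.39

R1 (z=-23.0): medium=0.59, severe=0.87; AND[min(a, b)] → w = 0.59
R2 (z=20.0): severe=0.87, low=0.92; AND[min(a, b)] → w = 0.87
R3 (z=-20.0): low=0.92, sharp=0.29; AND[min(a, b)] → w = 0.29
R4 (z=18.0): ¬sharp=1−0.29=0.71, low=0.92; AND[min(a, b)] → w = 0.71
Weighted average = (0.59·-23.0 + 0.87·20.0 + 0.29·-20.0 + 0.71·18.0) / (0.59 + 0.87 + 0.29 + 0.71)
  = 10.8100 / 2.4600 = 4.39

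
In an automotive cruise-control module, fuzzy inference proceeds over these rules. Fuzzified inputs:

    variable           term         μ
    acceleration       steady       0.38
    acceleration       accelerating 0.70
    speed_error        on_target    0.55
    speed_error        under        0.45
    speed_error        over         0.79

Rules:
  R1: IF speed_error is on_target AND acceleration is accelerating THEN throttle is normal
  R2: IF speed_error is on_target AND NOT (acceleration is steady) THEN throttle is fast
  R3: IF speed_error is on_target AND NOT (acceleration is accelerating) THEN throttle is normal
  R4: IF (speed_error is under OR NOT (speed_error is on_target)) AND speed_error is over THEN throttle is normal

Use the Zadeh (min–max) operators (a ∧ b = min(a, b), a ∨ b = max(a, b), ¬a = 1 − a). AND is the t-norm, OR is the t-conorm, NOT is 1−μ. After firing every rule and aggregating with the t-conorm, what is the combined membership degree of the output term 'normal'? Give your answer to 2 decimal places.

R1: on_target=0.55, accelerating=0.70; AND[min(a, b)] → w = 0.55
R2: on_target=0.55, ¬steady=1−0.38=0.62; AND[min(a, b)] → w = 0.55
R3: on_target=0.55, ¬accelerating=1−0.70=0.30; AND[min(a, b)] → w = 0.30
R4: (under=0.45 OR ¬on_target=1−0.55=0.45) = 0.45; AND[min(a, b)] with over=0.79 → w = 0.45
Rules with consequent 'normal': {R1, R3, R4} → strengths 0.55, 0.30, 0.45
Aggregate via t-conorm [max(a, b)]: 0.55

0.55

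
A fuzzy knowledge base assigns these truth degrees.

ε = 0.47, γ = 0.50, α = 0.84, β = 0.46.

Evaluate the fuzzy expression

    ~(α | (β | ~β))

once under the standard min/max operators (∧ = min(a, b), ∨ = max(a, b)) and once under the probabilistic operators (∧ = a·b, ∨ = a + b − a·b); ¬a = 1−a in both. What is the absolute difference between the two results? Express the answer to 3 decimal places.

Under standard min/max:
  ~β = 1 − 0.46 = 0.54
  β | ~β = max(a, b) on (0.46, 0.54) = 0.54
  α | (β | ~β) = max(a, b) on (0.84, 0.54) = 0.84
  ~(α | (β | ~β)) = 1 − 0.84 = 0.16
  → value = 0.1600
Under probabilistic:
  ~β = 1 − 0.4600 = 0.5400
  β | ~β = a + b − a·b on (0.4600, 0.5400) = 0.7516
  α | (β | ~β) = a + b − a·b on (0.8400, 0.7516) = 0.9603
  ~(α | (β | ~β)) = 1 − 0.9603 = 0.0397
  → value = 0.0397
|0.1600 − 0.0397| = 0.120

0.120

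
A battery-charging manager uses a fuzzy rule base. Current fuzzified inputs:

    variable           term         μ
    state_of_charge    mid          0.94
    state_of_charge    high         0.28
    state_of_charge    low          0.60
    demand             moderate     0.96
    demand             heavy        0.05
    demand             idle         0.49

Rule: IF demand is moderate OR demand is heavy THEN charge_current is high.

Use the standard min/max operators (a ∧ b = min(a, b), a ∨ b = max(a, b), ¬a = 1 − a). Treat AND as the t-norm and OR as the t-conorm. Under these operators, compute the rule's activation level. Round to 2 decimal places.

firing strength: moderate=0.96, heavy=0.05; OR[max(a, b)] → w = 0.96

0.96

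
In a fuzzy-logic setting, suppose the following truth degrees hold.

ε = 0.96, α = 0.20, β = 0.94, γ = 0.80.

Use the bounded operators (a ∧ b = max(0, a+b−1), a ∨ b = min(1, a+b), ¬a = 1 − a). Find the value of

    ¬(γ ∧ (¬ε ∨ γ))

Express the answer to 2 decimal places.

0.36

¬ε = 1 − 0.96 = 0.04
¬ε ∨ γ = min(1, a+b) on (0.04, 0.80) = 0.84
γ ∧ (¬ε ∨ γ) = max(0, a+b−1) on (0.80, 0.84) = 0.64
¬(γ ∧ (¬ε ∨ γ)) = 1 − 0.64 = 0.36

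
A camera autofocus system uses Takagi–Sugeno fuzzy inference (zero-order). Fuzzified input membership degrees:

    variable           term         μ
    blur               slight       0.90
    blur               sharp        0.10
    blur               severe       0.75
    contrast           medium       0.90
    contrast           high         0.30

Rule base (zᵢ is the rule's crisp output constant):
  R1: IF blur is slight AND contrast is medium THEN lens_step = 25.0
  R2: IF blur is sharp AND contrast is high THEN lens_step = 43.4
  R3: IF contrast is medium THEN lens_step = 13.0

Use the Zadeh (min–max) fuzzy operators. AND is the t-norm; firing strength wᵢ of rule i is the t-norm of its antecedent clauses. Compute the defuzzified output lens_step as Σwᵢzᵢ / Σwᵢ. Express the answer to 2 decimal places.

20.28

R1 (z=25.0): slight=0.90, medium=0.90; AND[min(a, b)] → w = 0.90
R2 (z=43.4): sharp=0.10, high=0.30; AND[min(a, b)] → w = 0.10
R3 (z=13.0): medium=0.90 → w = 0.90
Weighted average = (0.90·25.0 + 0.10·43.4 + 0.90·13.0) / (0.90 + 0.10 + 0.90)
  = 38.5400 / 1.9000 = 20.28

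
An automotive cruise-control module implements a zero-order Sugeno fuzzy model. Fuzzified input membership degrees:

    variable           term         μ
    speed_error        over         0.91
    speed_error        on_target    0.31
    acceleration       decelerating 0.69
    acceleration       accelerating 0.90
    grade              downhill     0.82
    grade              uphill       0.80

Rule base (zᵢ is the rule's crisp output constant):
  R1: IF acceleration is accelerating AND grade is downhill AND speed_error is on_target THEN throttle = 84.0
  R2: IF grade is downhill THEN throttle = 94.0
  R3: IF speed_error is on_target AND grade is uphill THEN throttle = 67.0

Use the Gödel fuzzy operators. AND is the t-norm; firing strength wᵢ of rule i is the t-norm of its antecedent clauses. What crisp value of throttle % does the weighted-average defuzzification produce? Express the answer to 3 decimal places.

86.035

R1 (z=84.0): accelerating=0.90, downhill=0.82, on_target=0.31; AND[min(a, b)] → w = 0.31
R2 (z=94.0): downhill=0.82 → w = 0.82
R3 (z=67.0): on_target=0.31, uphill=0.80; AND[min(a, b)] → w = 0.31
Weighted average = (0.31·84.0 + 0.82·94.0 + 0.31·67.0) / (0.31 + 0.82 + 0.31)
  = 123.8900 / 1.4400 = 86.035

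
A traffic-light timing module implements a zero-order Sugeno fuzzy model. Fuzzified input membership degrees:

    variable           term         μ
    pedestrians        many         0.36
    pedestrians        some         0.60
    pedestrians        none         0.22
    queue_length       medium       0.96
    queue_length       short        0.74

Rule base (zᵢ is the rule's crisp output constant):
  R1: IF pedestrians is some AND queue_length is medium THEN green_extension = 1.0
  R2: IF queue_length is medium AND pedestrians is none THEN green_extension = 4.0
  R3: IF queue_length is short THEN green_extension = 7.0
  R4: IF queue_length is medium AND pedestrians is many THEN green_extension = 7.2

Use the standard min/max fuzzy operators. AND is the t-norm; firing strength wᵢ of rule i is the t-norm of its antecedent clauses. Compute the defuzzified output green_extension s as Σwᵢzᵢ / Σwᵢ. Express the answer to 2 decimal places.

4.82

R1 (z=1.0): some=0.60, medium=0.96; AND[min(a, b)] → w = 0.60
R2 (z=4.0): medium=0.96, none=0.22; AND[min(a, b)] → w = 0.22
R3 (z=7.0): short=0.74 → w = 0.74
R4 (z=7.2): medium=0.96, many=0.36; AND[min(a, b)] → w = 0.36
Weighted average = (0.60·1.0 + 0.22·4.0 + 0.74·7.0 + 0.36·7.2) / (0.60 + 0.22 + 0.74 + 0.36)
  = 9.2520 / 1.9200 = 4.82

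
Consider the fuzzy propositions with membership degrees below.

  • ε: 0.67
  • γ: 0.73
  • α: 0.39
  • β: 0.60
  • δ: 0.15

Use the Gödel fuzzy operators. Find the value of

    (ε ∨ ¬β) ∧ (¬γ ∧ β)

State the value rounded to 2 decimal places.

0.27

¬β = 1 − 0.60 = 0.40
ε ∨ ¬β = max(a, b) on (0.67, 0.40) = 0.67
¬γ = 1 − 0.73 = 0.27
¬γ ∧ β = min(a, b) on (0.27, 0.60) = 0.27
(ε ∨ ¬β) ∧ (¬γ ∧ β) = min(a, b) on (0.67, 0.27) = 0.27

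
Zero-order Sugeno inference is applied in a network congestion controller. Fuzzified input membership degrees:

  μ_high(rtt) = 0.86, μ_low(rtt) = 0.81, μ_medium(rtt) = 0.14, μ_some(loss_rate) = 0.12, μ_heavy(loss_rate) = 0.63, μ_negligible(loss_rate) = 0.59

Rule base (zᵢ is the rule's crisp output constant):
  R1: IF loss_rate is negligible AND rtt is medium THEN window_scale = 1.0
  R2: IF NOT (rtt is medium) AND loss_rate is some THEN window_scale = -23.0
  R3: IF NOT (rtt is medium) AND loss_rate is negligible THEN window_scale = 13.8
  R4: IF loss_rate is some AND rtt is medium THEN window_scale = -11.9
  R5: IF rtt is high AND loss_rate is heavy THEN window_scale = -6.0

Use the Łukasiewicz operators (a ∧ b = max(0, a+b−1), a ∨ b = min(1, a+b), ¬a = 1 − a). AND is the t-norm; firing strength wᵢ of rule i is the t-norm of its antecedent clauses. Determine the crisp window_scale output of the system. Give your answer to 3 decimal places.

3.479

R1 (z=1.0): negligible=0.59, medium=0.14; AND[max(0, a+b−1)] → w = 0.00
R2 (z=-23.0): ¬medium=1−0.14=0.86, some=0.12; AND[max(0, a+b−1)] → w = 0.00
R3 (z=13.8): ¬medium=1−0.14=0.86, negligible=0.59; AND[max(0, a+b−1)] → w = 0.45
R4 (z=-11.9): some=0.12, medium=0.14; AND[max(0, a+b−1)] → w = 0.00
R5 (z=-6.0): high=0.86, heavy=0.63; AND[max(0, a+b−1)] → w = 0.49
Weighted average = (0.00·1.0 + 0.00·-23.0 + 0.45·13.8 + 0.00·-11.9 + 0.49·-6.0) / (0.00 + 0.00 + 0.45 + 0.00 + 0.49)
  = 3.2700 / 0.9400 = 3.479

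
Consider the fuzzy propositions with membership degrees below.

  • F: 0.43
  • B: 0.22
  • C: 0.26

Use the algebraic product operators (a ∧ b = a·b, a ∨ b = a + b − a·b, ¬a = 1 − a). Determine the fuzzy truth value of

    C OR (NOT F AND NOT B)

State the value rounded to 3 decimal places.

NOT F = 1 − 0.4300 = 0.5700
NOT B = 1 − 0.2200 = 0.7800
NOT F AND NOT B = a·b on (0.5700, 0.7800) = 0.4446
C OR (NOT F AND NOT B) = a + b − a·b on (0.2600, 0.4446) = 0.5890

0.589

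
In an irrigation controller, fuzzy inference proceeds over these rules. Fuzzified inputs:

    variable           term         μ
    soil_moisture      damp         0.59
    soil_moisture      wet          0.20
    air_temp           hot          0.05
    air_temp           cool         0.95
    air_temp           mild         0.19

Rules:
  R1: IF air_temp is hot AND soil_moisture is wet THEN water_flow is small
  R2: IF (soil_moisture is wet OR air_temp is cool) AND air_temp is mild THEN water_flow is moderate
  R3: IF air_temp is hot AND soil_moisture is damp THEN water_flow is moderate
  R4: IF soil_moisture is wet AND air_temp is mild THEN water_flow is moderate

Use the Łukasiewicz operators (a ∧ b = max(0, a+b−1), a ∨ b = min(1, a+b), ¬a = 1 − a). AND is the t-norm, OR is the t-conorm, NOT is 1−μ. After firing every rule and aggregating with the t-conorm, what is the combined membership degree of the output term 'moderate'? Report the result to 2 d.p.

0.19

R1: hot=0.05, wet=0.20; AND[max(0, a+b−1)] → w = 0.00
R2: (wet=0.20 OR cool=0.95) = 1.00; AND[max(0, a+b−1)] with mild=0.19 → w = 0.19
R3: hot=0.05, damp=0.59; AND[max(0, a+b−1)] → w = 0.00
R4: wet=0.20, mild=0.19; AND[max(0, a+b−1)] → w = 0.00
Rules with consequent 'moderate': {R2, R3, R4} → strengths 0.19, 0.00, 0.00
Aggregate via t-conorm [min(1, a+b)]: 0.19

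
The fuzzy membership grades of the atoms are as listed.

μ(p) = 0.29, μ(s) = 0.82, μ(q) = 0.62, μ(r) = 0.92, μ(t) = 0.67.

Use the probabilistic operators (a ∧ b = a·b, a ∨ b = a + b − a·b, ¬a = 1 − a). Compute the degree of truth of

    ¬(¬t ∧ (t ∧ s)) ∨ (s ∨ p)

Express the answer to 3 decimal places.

¬t = 1 − 0.6700 = 0.3300
t ∧ s = a·b on (0.6700, 0.8200) = 0.5494
¬t ∧ (t ∧ s) = a·b on (0.3300, 0.5494) = 0.1813
¬(¬t ∧ (t ∧ s)) = 1 − 0.1813 = 0.8187
s ∨ p = a + b − a·b on (0.8200, 0.2900) = 0.8722
¬(¬t ∧ (t ∧ s)) ∨ (s ∨ p) = a + b − a·b on (0.8187, 0.8722) = 0.9768

0.977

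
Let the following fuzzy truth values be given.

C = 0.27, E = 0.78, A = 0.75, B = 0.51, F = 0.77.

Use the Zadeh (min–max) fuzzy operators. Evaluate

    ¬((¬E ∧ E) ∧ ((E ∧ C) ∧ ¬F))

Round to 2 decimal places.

0.78

¬E = 1 − 0.78 = 0.22
¬E ∧ E = min(a, b) on (0.22, 0.78) = 0.22
E ∧ C = min(a, b) on (0.78, 0.27) = 0.27
¬F = 1 − 0.77 = 0.23
(E ∧ C) ∧ ¬F = min(a, b) on (0.27, 0.23) = 0.23
(¬E ∧ E) ∧ ((E ∧ C) ∧ ¬F) = min(a, b) on (0.22, 0.23) = 0.22
¬((¬E ∧ E) ∧ ((E ∧ C) ∧ ¬F)) = 1 − 0.22 = 0.78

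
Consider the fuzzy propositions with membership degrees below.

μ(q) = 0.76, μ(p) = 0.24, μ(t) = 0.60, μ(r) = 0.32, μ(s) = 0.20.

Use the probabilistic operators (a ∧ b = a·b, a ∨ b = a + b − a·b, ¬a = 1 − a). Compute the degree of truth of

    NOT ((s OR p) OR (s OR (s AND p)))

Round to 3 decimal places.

s OR p = a + b − a·b on (0.2000, 0.2400) = 0.3920
s AND p = a·b on (0.2000, 0.2400) = 0.0480
s OR (s AND p) = a + b − a·b on (0.2000, 0.0480) = 0.2384
(s OR p) OR (s OR (s AND p)) = a + b − a·b on (0.3920, 0.2384) = 0.5369
NOT ((s OR p) OR (s OR (s AND p))) = 1 − 0.5369 = 0.4631

0.463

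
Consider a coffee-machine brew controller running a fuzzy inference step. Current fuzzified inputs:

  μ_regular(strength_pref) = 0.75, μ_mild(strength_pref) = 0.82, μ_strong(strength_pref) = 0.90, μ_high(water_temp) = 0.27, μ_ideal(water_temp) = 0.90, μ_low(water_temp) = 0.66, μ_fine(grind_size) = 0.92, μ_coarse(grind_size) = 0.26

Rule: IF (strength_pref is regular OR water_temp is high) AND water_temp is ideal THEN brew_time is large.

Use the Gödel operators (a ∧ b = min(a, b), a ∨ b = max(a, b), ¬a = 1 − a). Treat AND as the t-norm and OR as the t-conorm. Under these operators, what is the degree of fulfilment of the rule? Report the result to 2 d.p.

0.75

firing strength: (regular=0.75 OR high=0.27) = 0.75; AND[min(a, b)] with ideal=0.90 → w = 0.75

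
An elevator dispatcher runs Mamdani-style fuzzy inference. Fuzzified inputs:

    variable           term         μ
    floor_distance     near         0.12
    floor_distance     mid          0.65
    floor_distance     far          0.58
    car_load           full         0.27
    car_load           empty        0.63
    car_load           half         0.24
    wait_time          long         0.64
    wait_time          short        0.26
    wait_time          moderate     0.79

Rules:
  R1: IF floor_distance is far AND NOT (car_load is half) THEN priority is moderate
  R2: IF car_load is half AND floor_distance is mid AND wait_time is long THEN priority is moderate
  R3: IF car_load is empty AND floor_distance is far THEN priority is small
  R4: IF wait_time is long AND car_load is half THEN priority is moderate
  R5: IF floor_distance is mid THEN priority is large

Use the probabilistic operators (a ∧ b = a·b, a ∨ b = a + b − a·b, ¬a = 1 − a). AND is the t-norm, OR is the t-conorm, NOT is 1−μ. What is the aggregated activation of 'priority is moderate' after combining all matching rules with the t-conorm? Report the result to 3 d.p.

R1: far=0.58, ¬half=1−0.24=0.76; AND[a·b] → w = 0.4408
R2: half=0.24, mid=0.65, long=0.64; AND[a·b] → w = 0.0998
R3: empty=0.63, far=0.58; AND[a·b] → w = 0.3654
R4: long=0.64, half=0.24; AND[a·b] → w = 0.1536
R5: mid=0.65 → w = 0.6500
Rules with consequent 'moderate': {R1, R2, R4} → strengths 0.4408, 0.0998, 0.1536
Aggregate via t-conorm [a + b − a·b]: 0.5739

0.574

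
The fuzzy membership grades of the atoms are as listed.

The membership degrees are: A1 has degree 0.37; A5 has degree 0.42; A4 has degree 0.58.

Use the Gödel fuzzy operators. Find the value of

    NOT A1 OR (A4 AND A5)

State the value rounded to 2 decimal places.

0.63

NOT A1 = 1 − 0.37 = 0.63
A4 AND A5 = min(a, b) on (0.58, 0.42) = 0.42
NOT A1 OR (A4 AND A5) = max(a, b) on (0.63, 0.42) = 0.63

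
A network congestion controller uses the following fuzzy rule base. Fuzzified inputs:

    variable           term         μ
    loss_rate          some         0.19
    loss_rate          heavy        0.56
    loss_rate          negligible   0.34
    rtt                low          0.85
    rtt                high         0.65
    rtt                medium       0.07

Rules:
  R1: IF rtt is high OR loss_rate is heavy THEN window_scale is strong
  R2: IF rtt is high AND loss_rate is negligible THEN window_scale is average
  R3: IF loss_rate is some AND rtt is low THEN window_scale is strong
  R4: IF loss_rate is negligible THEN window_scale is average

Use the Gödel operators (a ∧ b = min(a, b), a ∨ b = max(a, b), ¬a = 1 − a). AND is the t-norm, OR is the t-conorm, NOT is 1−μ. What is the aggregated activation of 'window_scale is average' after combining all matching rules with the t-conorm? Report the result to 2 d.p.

R1: high=0.65, heavy=0.56; OR[max(a, b)] → w = 0.65
R2: high=0.65, negligible=0.34; AND[min(a, b)] → w = 0.34
R3: some=0.19, low=0.85; AND[min(a, b)] → w = 0.19
R4: negligible=0.34 → w = 0.34
Rules with consequent 'average': {R2, R4} → strengths 0.34, 0.34
Aggregate via t-conorm [max(a, b)]: 0.34

0.34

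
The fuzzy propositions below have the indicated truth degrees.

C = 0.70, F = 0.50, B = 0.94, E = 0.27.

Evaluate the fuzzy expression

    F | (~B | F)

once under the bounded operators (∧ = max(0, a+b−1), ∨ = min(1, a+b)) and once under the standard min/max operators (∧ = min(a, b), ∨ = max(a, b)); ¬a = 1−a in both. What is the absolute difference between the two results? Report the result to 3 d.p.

Under bounded:
  ~B = 1 − 0.94 = 0.06
  ~B | F = min(1, a+b) on (0.06, 0.50) = 0.56
  F | (~B | F) = min(1, a+b) on (0.50, 0.56) = 1.00
  → value = 1.0000
Under standard min/max:
  ~B = 1 − 0.94 = 0.06
  ~B | F = max(a, b) on (0.06, 0.50) = 0.50
  F | (~B | F) = max(a, b) on (0.50, 0.50) = 0.50
  → value = 0.5000
|1.0000 − 0.5000| = 0.500

0.500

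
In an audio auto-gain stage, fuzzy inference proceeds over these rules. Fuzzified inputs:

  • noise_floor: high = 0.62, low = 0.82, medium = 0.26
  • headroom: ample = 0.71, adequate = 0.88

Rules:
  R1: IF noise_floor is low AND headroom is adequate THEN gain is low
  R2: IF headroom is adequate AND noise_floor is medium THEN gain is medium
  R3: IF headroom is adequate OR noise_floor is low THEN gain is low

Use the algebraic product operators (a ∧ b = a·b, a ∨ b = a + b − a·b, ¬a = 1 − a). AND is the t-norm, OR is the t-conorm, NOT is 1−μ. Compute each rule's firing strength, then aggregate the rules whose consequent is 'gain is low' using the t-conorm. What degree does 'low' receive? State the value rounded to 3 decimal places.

0.994

R1: low=0.82, adequate=0.88; AND[a·b] → w = 0.7216
R2: adequate=0.88, medium=0.26; AND[a·b] → w = 0.2288
R3: adequate=0.88, low=0.82; OR[a + b − a·b] → w = 0.9784
Rules with consequent 'low': {R1, R3} → strengths 0.7216, 0.9784
Aggregate via t-conorm [a + b − a·b]: 0.9940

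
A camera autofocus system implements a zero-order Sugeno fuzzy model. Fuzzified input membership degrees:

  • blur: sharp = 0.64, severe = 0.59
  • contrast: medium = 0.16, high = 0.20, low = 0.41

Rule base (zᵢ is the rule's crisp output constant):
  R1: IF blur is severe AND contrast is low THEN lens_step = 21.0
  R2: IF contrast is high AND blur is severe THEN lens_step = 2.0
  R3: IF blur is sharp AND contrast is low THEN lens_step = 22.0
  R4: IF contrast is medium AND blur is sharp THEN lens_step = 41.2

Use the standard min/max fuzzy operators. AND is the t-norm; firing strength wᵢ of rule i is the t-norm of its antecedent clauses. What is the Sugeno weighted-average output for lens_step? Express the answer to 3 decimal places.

R1 (z=21.0): severe=0.59, low=0.41; AND[min(a, b)] → w = 0.41
R2 (z=2.0): high=0.20, severe=0.59; AND[min(a, b)] → w = 0.20
R3 (z=22.0): sharp=0.64, low=0.41; AND[min(a, b)] → w = 0.41
R4 (z=41.2): medium=0.16, sharp=0.64; AND[min(a, b)] → w = 0.16
Weighted average = (0.41·21.0 + 0.20·2.0 + 0.41·22.0 + 0.16·41.2) / (0.41 + 0.20 + 0.41 + 0.16)
  = 24.6220 / 1.1800 = 20.866

20.866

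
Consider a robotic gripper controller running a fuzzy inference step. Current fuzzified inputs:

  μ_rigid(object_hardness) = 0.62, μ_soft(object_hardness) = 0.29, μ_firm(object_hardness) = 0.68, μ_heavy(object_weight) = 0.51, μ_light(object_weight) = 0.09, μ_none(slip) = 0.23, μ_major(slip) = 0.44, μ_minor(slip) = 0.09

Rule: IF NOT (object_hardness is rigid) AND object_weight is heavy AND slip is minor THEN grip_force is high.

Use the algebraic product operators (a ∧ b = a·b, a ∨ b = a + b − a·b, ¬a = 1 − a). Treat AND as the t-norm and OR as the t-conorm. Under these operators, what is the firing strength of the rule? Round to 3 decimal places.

0.017

firing strength: ¬rigid=1−0.62=0.38, heavy=0.51, minor=0.09; AND[a·b] → w = 0.0174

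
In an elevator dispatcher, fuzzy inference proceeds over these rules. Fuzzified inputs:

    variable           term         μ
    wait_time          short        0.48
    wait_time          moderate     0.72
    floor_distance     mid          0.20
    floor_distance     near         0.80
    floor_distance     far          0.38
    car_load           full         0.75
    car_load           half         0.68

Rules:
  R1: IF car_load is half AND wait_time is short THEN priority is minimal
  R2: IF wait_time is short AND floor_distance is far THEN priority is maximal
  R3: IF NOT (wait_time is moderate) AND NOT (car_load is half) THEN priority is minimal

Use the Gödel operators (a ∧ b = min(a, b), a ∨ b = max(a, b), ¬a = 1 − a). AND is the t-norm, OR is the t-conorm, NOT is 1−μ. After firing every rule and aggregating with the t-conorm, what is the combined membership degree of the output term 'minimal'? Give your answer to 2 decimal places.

R1: half=0.68, short=0.48; AND[min(a, b)] → w = 0.48
R2: short=0.48, far=0.38; AND[min(a, b)] → w = 0.38
R3: ¬moderate=1−0.72=0.28, ¬half=1−0.68=0.32; AND[min(a, b)] → w = 0.28
Rules with consequent 'minimal': {R1, R3} → strengths 0.48, 0.28
Aggregate via t-conorm [max(a, b)]: 0.48

0.48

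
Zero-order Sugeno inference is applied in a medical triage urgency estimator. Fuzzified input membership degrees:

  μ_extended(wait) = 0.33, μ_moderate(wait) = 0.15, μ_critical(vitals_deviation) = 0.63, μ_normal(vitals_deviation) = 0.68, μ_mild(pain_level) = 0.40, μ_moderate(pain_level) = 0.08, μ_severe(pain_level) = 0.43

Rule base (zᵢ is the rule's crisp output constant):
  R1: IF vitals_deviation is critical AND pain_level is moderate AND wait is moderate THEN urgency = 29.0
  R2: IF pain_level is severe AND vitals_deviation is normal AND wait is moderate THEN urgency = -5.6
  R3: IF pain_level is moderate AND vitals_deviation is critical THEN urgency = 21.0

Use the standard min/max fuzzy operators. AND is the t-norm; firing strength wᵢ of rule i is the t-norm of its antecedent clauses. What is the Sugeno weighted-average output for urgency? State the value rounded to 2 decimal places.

R1 (z=29.0): critical=0.63, moderate=0.08, moderate=0.15; AND[min(a, b)] → w = 0.08
R2 (z=-5.6): severe=0.43, normal=0.68, moderate=0.15; AND[min(a, b)] → w = 0.15
R3 (z=21.0): moderate=0.08, critical=0.63; AND[min(a, b)] → w = 0.08
Weighted average = (0.08·29.0 + 0.15·-5.6 + 0.08·21.0) / (0.08 + 0.15 + 0.08)
  = 3.1600 / 0.3100 = 10.19

10.19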